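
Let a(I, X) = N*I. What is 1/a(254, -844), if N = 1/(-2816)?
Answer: -1408/127 ≈ -11.087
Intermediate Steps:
N = -1/2816 ≈ -0.00035511
a(I, X) = -I/2816
1/a(254, -844) = 1/(-1/2816*254) = 1/(-127/1408) = -1408/127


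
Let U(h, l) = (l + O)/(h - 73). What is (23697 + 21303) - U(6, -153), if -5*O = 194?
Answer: 15074041/335 ≈ 44997.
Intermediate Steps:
O = -194/5 (O = -⅕*194 = -194/5 ≈ -38.800)
U(h, l) = (-194/5 + l)/(-73 + h) (U(h, l) = (l - 194/5)/(h - 73) = (-194/5 + l)/(-73 + h))
(23697 + 21303) - U(6, -153) = (23697 + 21303) - (-194/5 - 153)/(-73 + 6) = 45000 - (-959)/((-67)*5) = 45000 - (-1)*(-959)/(67*5) = 45000 - 1*959/335 = 45000 - 959/335 = 15074041/335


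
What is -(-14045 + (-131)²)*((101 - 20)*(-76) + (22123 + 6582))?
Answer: -70262684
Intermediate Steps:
-(-14045 + (-131)²)*((101 - 20)*(-76) + (22123 + 6582)) = -(-14045 + 17161)*(81*(-76) + 28705) = -3116*(-6156 + 28705) = -3116*22549 = -1*70262684 = -70262684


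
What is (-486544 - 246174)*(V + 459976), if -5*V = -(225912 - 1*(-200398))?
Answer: -399505696884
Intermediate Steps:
V = 85262 (V = -(-1)*(225912 - 1*(-200398))/5 = -(-1)*(225912 + 200398)/5 = -(-1)*426310/5 = -⅕*(-426310) = 85262)
(-486544 - 246174)*(V + 459976) = (-486544 - 246174)*(85262 + 459976) = -732718*545238 = -399505696884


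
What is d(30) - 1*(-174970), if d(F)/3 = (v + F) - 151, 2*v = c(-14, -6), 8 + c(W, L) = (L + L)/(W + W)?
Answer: 2444339/14 ≈ 1.7460e+5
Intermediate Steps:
c(W, L) = -8 + L/W (c(W, L) = -8 + (L + L)/(W + W) = -8 + (2*L)/((2*W)) = -8 + (2*L)*(1/(2*W)) = -8 + L/W)
v = -53/14 (v = (-8 - 6/(-14))/2 = (-8 - 6*(-1/14))/2 = (-8 + 3/7)/2 = (½)*(-53/7) = -53/14 ≈ -3.7857)
d(F) = -6501/14 + 3*F (d(F) = 3*((-53/14 + F) - 151) = 3*(-2167/14 + F) = -6501/14 + 3*F)
d(30) - 1*(-174970) = (-6501/14 + 3*30) - 1*(-174970) = (-6501/14 + 90) + 174970 = -5241/14 + 174970 = 2444339/14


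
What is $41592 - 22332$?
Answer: $19260$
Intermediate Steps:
$41592 - 22332 = 19260$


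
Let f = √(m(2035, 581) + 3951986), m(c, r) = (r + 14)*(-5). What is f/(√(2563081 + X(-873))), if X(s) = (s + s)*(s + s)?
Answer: 3*√2462250920063/5611597 ≈ 0.83888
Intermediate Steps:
X(s) = 4*s² (X(s) = (2*s)*(2*s) = 4*s²)
m(c, r) = -70 - 5*r (m(c, r) = (14 + r)*(-5) = -70 - 5*r)
f = 3*√438779 (f = √((-70 - 5*581) + 3951986) = √((-70 - 2905) + 3951986) = √(-2975 + 3951986) = √3949011 = 3*√438779 ≈ 1987.2)
f/(√(2563081 + X(-873))) = (3*√438779)/(√(2563081 + 4*(-873)²)) = (3*√438779)/(√(2563081 + 4*762129)) = (3*√438779)/(√(2563081 + 3048516)) = (3*√438779)/(√5611597) = (3*√438779)*(√5611597/5611597) = 3*√2462250920063/5611597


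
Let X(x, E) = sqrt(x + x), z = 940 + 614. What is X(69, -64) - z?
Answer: -1554 + sqrt(138) ≈ -1542.3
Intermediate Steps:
z = 1554
X(x, E) = sqrt(2)*sqrt(x) (X(x, E) = sqrt(2*x) = sqrt(2)*sqrt(x))
X(69, -64) - z = sqrt(2)*sqrt(69) - 1*1554 = sqrt(138) - 1554 = -1554 + sqrt(138)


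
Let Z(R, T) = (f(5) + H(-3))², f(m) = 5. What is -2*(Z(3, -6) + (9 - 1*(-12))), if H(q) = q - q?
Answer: -92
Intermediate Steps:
H(q) = 0
Z(R, T) = 25 (Z(R, T) = (5 + 0)² = 5² = 25)
-2*(Z(3, -6) + (9 - 1*(-12))) = -2*(25 + (9 - 1*(-12))) = -2*(25 + (9 + 12)) = -2*(25 + 21) = -2*46 = -92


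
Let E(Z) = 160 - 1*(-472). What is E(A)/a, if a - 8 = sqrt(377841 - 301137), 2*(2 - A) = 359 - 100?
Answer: -158/2395 + 79*sqrt(4794)/2395 ≈ 2.2179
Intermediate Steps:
A = -255/2 (A = 2 - (359 - 100)/2 = 2 - 1/2*259 = 2 - 259/2 = -255/2 ≈ -127.50)
a = 8 + 4*sqrt(4794) (a = 8 + sqrt(377841 - 301137) = 8 + sqrt(76704) = 8 + 4*sqrt(4794) ≈ 284.96)
E(Z) = 632 (E(Z) = 160 + 472 = 632)
E(A)/a = 632/(8 + 4*sqrt(4794))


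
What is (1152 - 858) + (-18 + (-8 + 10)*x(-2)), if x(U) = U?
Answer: 272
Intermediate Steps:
(1152 - 858) + (-18 + (-8 + 10)*x(-2)) = (1152 - 858) + (-18 + (-8 + 10)*(-2)) = 294 + (-18 + 2*(-2)) = 294 + (-18 - 4) = 294 - 22 = 272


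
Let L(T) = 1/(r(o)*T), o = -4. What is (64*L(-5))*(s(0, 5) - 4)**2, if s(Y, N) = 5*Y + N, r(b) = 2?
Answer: -32/5 ≈ -6.4000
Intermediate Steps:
s(Y, N) = N + 5*Y
L(T) = 1/(2*T)
(64*L(-5))*(s(0, 5) - 4)**2 = (64*((1/2)/(-5)))*((5 + 5*0) - 4)**2 = (64*((1/2)*(-1/5)))*((5 + 0) - 4)**2 = (64*(-1/10))*(5 - 4)**2 = -32/5*1**2 = -32/5*1 = -32/5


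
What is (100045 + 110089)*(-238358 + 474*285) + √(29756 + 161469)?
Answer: -21700117912 + 5*√7649 ≈ -2.1700e+10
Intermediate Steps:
(100045 + 110089)*(-238358 + 474*285) + √(29756 + 161469) = 210134*(-238358 + 135090) + √191225 = 210134*(-103268) + 5*√7649 = -21700117912 + 5*√7649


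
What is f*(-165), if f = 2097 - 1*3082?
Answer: 162525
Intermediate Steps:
f = -985 (f = 2097 - 3082 = -985)
f*(-165) = -985*(-165) = 162525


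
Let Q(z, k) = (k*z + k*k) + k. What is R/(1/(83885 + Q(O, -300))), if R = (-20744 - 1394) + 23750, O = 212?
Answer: 177295820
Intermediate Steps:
Q(z, k) = k + k² + k*z (Q(z, k) = (k*z + k²) + k = (k² + k*z) + k = k + k² + k*z)
R = 1612 (R = -22138 + 23750 = 1612)
R/(1/(83885 + Q(O, -300))) = 1612/(1/(83885 - 300*(1 - 300 + 212))) = 1612/(1/(83885 - 300*(-87))) = 1612/(1/(83885 + 26100)) = 1612/(1/109985) = 1612*109985 = 177295820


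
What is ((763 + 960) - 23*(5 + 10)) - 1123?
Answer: 255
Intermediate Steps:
((763 + 960) - 23*(5 + 10)) - 1123 = (1723 - 23*15) - 1123 = (1723 - 345) - 1123 = 1378 - 1123 = 255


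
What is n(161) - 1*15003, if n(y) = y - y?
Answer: -15003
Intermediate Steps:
n(y) = 0
n(161) - 1*15003 = 0 - 1*15003 = 0 - 15003 = -15003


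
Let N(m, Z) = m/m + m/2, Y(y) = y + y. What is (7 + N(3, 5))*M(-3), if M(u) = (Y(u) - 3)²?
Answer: 1539/2 ≈ 769.50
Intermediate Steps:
Y(y) = 2*y
N(m, Z) = 1 + m/2 (N(m, Z) = 1 + m*(½) = 1 + m/2)
M(u) = (-3 + 2*u)² (M(u) = (2*u - 3)² = (-3 + 2*u)²)
(7 + N(3, 5))*M(-3) = (7 + (1 + (½)*3))*(-3 + 2*(-3))² = (7 + (1 + 3/2))*(-3 - 6)² = (7 + 5/2)*(-9)² = (19/2)*81 = 1539/2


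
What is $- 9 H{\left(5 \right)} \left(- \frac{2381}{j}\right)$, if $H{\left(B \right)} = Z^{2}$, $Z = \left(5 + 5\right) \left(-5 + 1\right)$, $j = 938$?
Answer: $\frac{17143200}{469} \approx 36553.0$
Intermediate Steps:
$Z = -40$ ($Z = 10 \left(-4\right) = -40$)
$H{\left(B \right)} = 1600$ ($H{\left(B \right)} = \left(-40\right)^{2} = 1600$)
$- 9 H{\left(5 \right)} \left(- \frac{2381}{j}\right) = \left(-9\right) 1600 \left(- \frac{2381}{938}\right) = - 14400 \left(\left(-2381\right) \frac{1}{938}\right) = \left(-14400\right) \left(- \frac{2381}{938}\right) = \frac{17143200}{469}$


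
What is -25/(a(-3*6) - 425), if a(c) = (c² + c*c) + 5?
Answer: -25/228 ≈ -0.10965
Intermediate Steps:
a(c) = 5 + 2*c² (a(c) = (c² + c²) + 5 = 2*c² + 5 = 5 + 2*c²)
-25/(a(-3*6) - 425) = -25/((5 + 2*(-3*6)²) - 425) = -25/((5 + 2*(-18)²) - 425) = -25/((5 + 2*324) - 425) = -25/((5 + 648) - 425) = -25/(653 - 425) = -25/228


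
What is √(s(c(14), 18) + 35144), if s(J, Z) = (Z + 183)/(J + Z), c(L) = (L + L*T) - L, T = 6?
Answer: 7*√829158/34 ≈ 187.47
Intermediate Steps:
c(L) = 6*L (c(L) = (L + L*6) - L = (L + 6*L) - L = 7*L - L = 6*L)
s(J, Z) = (183 + Z)/(J + Z)
√(s(c(14), 18) + 35144) = √((183 + 18)/(6*14 + 18) + 35144) = √(201/(84 + 18) + 35144) = √(201/102 + 35144) = √((1/102)*201 + 35144) = √(67/34 + 35144) = √(1194963/34) = 7*√829158/34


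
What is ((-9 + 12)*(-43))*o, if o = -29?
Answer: 3741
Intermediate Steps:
((-9 + 12)*(-43))*o = ((-9 + 12)*(-43))*(-29) = (3*(-43))*(-29) = -129*(-29) = 3741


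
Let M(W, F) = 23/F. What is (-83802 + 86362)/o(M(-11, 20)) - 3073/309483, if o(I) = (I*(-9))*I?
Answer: -35213913617/163716507 ≈ -215.09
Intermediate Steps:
o(I) = -9*I**2 (o(I) = (-9*I)*I = -9*I**2)
(-83802 + 86362)/o(M(-11, 20)) - 3073/309483 = (-83802 + 86362)/((-9*(23/20)**2)) - 3073/309483 = 2560/((-9*(23*(1/20))**2)) - 3073*1/309483 = 2560/((-9*(23/20)**2)) - 3073/309483 = 2560/((-9*529/400)) - 3073/309483 = 2560/(-4761/400) - 3073/309483 = 2560*(-400/4761) - 3073/309483 = -1024000/4761 - 3073/309483 = -35213913617/163716507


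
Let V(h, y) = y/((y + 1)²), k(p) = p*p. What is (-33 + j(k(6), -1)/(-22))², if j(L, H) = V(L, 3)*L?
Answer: 8590761/7744 ≈ 1109.3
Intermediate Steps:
k(p) = p²
V(h, y) = y/(1 + y)² (V(h, y) = y/((1 + y)²) = y/(1 + y)²)
j(L, H) = 3*L/16 (j(L, H) = (3/(1 + 3)²)*L = (3/4²)*L = (3*(1/16))*L = 3*L/16)
(-33 + j(k(6), -1)/(-22))² = (-33 + ((3/16)*6²)/(-22))² = (-33 + ((3/16)*36)*(-1/22))² = (-33 + (27/4)*(-1/22))² = (-33 - 27/88)² = (-2931/88)² = 8590761/7744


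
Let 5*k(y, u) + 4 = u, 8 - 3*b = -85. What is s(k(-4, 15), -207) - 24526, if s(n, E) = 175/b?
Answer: -760131/31 ≈ -24520.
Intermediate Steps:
b = 31 (b = 8/3 - ⅓*(-85) = 8/3 + 85/3 = 31)
k(y, u) = -⅘ + u/5
s(n, E) = 175/31
s(k(-4, 15), -207) - 24526 = 175/31 - 24526 = -760131/31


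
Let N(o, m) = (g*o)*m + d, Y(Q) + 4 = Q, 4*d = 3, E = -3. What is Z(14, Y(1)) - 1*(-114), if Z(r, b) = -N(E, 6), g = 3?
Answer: 669/4 ≈ 167.25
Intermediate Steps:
d = 3/4 (d = (1/4)*3 = 3/4 ≈ 0.75000)
Y(Q) = -4 + Q
N(o, m) = 3/4 + 3*m*o (N(o, m) = (3*o)*m + 3/4 = 3*m*o + 3/4 = 3/4 + 3*m*o)
Z(r, b) = 213/4 (Z(r, b) = -(3/4 + 3*6*(-3)) = -(3/4 - 54) = -1*(-213/4) = 213/4)
Z(14, Y(1)) - 1*(-114) = 213/4 - 1*(-114) = 213/4 + 114 = 669/4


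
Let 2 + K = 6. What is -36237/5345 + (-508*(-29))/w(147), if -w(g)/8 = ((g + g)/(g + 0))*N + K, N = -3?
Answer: 19540687/21380 ≈ 913.97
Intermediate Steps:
K = 4 (K = -2 + 6 = 4)
w(g) = 16 (w(g) = -8*(((g + g)/(g + 0))*(-3) + 4) = -8*(((2*g)/g)*(-3) + 4) = -8*(2*(-3) + 4) = -8*(-6 + 4) = -8*(-2) = 16)
-36237/5345 + (-508*(-29))/w(147) = -36237/5345 - 508*(-29)/16 = -36237*1/5345 + 14732*(1/16) = -36237/5345 + 3683/4 = 19540687/21380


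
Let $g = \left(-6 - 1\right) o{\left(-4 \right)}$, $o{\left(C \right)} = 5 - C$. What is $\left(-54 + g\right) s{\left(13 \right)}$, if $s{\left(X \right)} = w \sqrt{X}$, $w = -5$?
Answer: $585 \sqrt{13} \approx 2109.2$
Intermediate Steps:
$s{\left(X \right)} = - 5 \sqrt{X}$
$g = -63$ ($g = \left(-6 - 1\right) \left(5 - -4\right) = - 7 \left(5 + 4\right) = \left(-7\right) 9 = -63$)
$\left(-54 + g\right) s{\left(13 \right)} = \left(-54 - 63\right) \left(- 5 \sqrt{13}\right) = - 117 \left(- 5 \sqrt{13}\right) = 585 \sqrt{13}$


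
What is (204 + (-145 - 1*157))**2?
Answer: 9604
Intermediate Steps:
(204 + (-145 - 1*157))**2 = (204 + (-145 - 157))**2 = (204 - 302)**2 = (-98)**2 = 9604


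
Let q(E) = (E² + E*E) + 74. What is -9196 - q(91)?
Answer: -25832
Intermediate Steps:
q(E) = 74 + 2*E² (q(E) = (E² + E²) + 74 = 2*E² + 74 = 74 + 2*E²)
-9196 - q(91) = -9196 - (74 + 2*91²) = -9196 - (74 + 2*8281) = -9196 - (74 + 16562) = -9196 - 1*16636 = -9196 - 16636 = -25832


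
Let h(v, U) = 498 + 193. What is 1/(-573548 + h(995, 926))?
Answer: -1/572857 ≈ -1.7456e-6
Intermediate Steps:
h(v, U) = 691
1/(-573548 + h(995, 926)) = 1/(-573548 + 691) = 1/(-572857) = -1/572857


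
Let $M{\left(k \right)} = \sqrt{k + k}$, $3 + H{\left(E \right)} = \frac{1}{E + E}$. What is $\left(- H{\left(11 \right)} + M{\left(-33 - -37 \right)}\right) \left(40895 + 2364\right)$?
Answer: $\frac{2811835}{22} + 86518 \sqrt{2} \approx 2.5017 \cdot 10^{5}$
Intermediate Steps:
$H{\left(E \right)} = -3 + \frac{1}{2 E}$ ($H{\left(E \right)} = -3 + \frac{1}{E + E} = -3 + \frac{1}{2 E}$)
$M{\left(k \right)} = \sqrt{2} \sqrt{k}$ ($M{\left(k \right)} = \sqrt{2 k} = \sqrt{2} \sqrt{k}$)
$\left(- H{\left(11 \right)} + M{\left(-33 - -37 \right)}\right) \left(40895 + 2364\right) = \left(- (-3 + \frac{1}{2 \cdot 11}) + \sqrt{2} \sqrt{-33 - -37}\right) \left(40895 + 2364\right) = \left(- (-3 + \frac{1}{2} \cdot \frac{1}{11}) + \sqrt{2} \sqrt{-33 + 37}\right) 43259 = \left(- (-3 + \frac{1}{22}) + \sqrt{2} \sqrt{4}\right) 43259 = \left(\left(-1\right) \left(- \frac{65}{22}\right) + \sqrt{2} \cdot 2\right) 43259 = \left(\frac{65}{22} + 2 \sqrt{2}\right) 43259 = \frac{2811835}{22} + 86518 \sqrt{2}$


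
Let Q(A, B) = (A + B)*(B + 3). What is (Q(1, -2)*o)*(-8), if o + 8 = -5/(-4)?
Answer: -54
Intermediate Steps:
o = -27/4 (o = -8 - 5/(-4) = -8 - 5*(-¼) = -8 + 5/4 = -27/4 ≈ -6.7500)
Q(A, B) = (3 + B)*(A + B) (Q(A, B) = (A + B)*(3 + B) = (3 + B)*(A + B))
(Q(1, -2)*o)*(-8) = (((-2)² + 3*1 + 3*(-2) + 1*(-2))*(-27/4))*(-8) = ((4 + 3 - 6 - 2)*(-27/4))*(-8) = -1*(-27/4)*(-8) = (27/4)*(-8) = -54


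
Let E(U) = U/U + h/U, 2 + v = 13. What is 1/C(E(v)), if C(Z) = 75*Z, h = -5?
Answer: 11/450 ≈ 0.024444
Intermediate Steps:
v = 11 (v = -2 + 13 = 11)
E(U) = 1 - 5/U (E(U) = U/U - 5/U = 1 - 5/U)
1/C(E(v)) = 1/(75*((-5 + 11)/11)) = 1/(75*((1/11)*6)) = 1/(75*(6/11)) = 1/(450/11) = 11/450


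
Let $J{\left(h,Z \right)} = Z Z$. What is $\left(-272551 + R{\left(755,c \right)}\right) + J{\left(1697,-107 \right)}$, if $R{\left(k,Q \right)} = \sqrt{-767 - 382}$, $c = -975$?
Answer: $-261102 + i \sqrt{1149} \approx -2.611 \cdot 10^{5} + 33.897 i$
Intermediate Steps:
$J{\left(h,Z \right)} = Z^{2}$
$R{\left(k,Q \right)} = i \sqrt{1149}$ ($R{\left(k,Q \right)} = \sqrt{-1149} = i \sqrt{1149}$)
$\left(-272551 + R{\left(755,c \right)}\right) + J{\left(1697,-107 \right)} = \left(-272551 + i \sqrt{1149}\right) + \left(-107\right)^{2} = \left(-272551 + i \sqrt{1149}\right) + 11449 = -261102 + i \sqrt{1149}$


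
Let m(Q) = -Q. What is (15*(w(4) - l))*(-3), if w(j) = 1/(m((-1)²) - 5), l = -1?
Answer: -75/2 ≈ -37.500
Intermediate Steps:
w(j) = -⅙ (w(j) = 1/(-1*(-1)² - 5) = 1/(-1*1 - 5) = 1/(-1 - 5) = 1/(-6) = -⅙)
(15*(w(4) - l))*(-3) = (15*(-⅙ - 1*(-1)))*(-3) = (15*(-⅙ + 1))*(-3) = (15*(⅚))*(-3) = (25/2)*(-3) = -75/2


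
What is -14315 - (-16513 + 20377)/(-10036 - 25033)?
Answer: -502008871/35069 ≈ -14315.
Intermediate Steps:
-14315 - (-16513 + 20377)/(-10036 - 25033) = -14315 - 3864/(-35069) = -14315 - 3864*(-1)/35069 = -14315 - 1*(-3864/35069) = -14315 + 3864/35069 = -502008871/35069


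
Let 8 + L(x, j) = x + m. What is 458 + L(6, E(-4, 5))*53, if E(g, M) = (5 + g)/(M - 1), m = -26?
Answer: -1026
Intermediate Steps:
E(g, M) = (5 + g)/(-1 + M)
L(x, j) = -34 + x (L(x, j) = -8 + (x - 26) = -8 + (-26 + x) = -34 + x)
458 + L(6, E(-4, 5))*53 = 458 + (-34 + 6)*53 = 458 - 28*53 = 458 - 1484 = -1026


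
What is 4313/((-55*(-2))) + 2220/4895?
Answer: 388297/9790 ≈ 39.663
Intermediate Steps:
4313/((-55*(-2))) + 2220/4895 = 4313/110 + 2220*(1/4895) = 4313*(1/110) + 444/979 = 4313/110 + 444/979 = 388297/9790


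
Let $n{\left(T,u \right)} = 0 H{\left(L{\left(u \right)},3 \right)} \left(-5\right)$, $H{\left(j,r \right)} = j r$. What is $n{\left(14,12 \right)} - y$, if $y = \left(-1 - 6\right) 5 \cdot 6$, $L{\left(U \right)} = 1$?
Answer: $210$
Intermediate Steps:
$n{\left(T,u \right)} = 0$ ($n{\left(T,u \right)} = 0 \cdot 1 \cdot 3 \left(-5\right) = 0 \cdot 3 \left(-5\right) = 0 \left(-5\right) = 0$)
$y = -210$ ($y = \left(-1 - 6\right) 5 \cdot 6 = \left(-7\right) 5 \cdot 6 = \left(-35\right) 6 = -210$)
$n{\left(14,12 \right)} - y = 0 - -210 = 0 + 210 = 210$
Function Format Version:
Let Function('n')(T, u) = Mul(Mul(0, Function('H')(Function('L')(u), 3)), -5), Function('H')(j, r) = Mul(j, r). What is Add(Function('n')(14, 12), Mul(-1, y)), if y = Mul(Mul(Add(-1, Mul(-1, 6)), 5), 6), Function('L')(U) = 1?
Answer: 210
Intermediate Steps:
Function('n')(T, u) = 0 (Function('n')(T, u) = Mul(Mul(0, Mul(1, 3)), -5) = Mul(Mul(0, 3), -5) = Mul(0, -5) = 0)
y = -210 (y = Mul(Mul(Add(-1, -6), 5), 6) = Mul(Mul(-7, 5), 6) = Mul(-35, 6) = -210)
Add(Function('n')(14, 12), Mul(-1, y)) = Add(0, Mul(-1, -210)) = Add(0, 210) = 210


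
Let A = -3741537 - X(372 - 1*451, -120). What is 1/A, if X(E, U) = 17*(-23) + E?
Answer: -1/3741067 ≈ -2.6730e-7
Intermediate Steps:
X(E, U) = -391 + E
A = -3741067 (A = -3741537 - (-391 + (372 - 1*451)) = -3741537 - (-391 + (372 - 451)) = -3741537 - (-391 - 79) = -3741537 - 1*(-470) = -3741537 + 470 = -3741067)
1/A = 1/(-3741067) = -1/3741067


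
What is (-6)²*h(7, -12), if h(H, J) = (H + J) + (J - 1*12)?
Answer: -1044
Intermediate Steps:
h(H, J) = -12 + H + 2*J (h(H, J) = (H + J) + (J - 12) = (H + J) + (-12 + J) = -12 + H + 2*J)
(-6)²*h(7, -12) = (-6)²*(-12 + 7 + 2*(-12)) = 36*(-12 + 7 - 24) = 36*(-29) = -1044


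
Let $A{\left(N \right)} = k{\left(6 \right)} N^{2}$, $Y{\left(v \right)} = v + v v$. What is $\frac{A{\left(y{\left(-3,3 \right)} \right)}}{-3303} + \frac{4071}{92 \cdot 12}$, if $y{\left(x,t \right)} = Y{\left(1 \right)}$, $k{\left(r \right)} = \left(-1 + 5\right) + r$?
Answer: $\frac{194237}{52848} \approx 3.6754$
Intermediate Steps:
$Y{\left(v \right)} = v + v^{2}$
$k{\left(r \right)} = 4 + r$
$y{\left(x,t \right)} = 2$ ($y{\left(x,t \right)} = 1 \left(1 + 1\right) = 1 \cdot 2 = 2$)
$A{\left(N \right)} = 10 N^{2}$ ($A{\left(N \right)} = \left(4 + 6\right) N^{2} = 10 N^{2}$)
$\frac{A{\left(y{\left(-3,3 \right)} \right)}}{-3303} + \frac{4071}{92 \cdot 12} = \frac{10 \cdot 2^{2}}{-3303} + \frac{4071}{92 \cdot 12} = 10 \cdot 4 \left(- \frac{1}{3303}\right) + \frac{4071}{1104} = 40 \left(- \frac{1}{3303}\right) + 4071 \cdot \frac{1}{1104} = - \frac{40}{3303} + \frac{59}{16} = \frac{194237}{52848}$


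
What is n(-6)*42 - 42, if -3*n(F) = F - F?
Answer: -42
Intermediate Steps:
n(F) = 0 (n(F) = -(F - F)/3 = -⅓*0 = 0)
n(-6)*42 - 42 = 0*42 - 42 = 0 - 42 = -42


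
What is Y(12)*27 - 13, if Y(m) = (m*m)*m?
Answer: 46643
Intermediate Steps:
Y(m) = m**3 (Y(m) = m**2*m = m**3)
Y(12)*27 - 13 = 12**3*27 - 13 = 1728*27 - 13 = 46656 - 13 = 46643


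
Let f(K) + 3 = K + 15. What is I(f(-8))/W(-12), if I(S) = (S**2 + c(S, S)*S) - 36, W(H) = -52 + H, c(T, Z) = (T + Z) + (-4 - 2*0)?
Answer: 1/16 ≈ 0.062500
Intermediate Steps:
f(K) = 12 + K (f(K) = -3 + (K + 15) = -3 + (15 + K) = 12 + K)
c(T, Z) = -4 + T + Z (c(T, Z) = (T + Z) + (-4 + 0) = (T + Z) - 4 = -4 + T + Z)
I(S) = -36 + S**2 + S*(-4 + 2*S) (I(S) = (S**2 + (-4 + S + S)*S) - 36 = (S**2 + (-4 + 2*S)*S) - 36 = (S**2 + S*(-4 + 2*S)) - 36 = -36 + S**2 + S*(-4 + 2*S))
I(f(-8))/W(-12) = (-36 - 4*(12 - 8) + 3*(12 - 8)**2)/(-52 - 12) = (-36 - 4*4 + 3*4**2)/(-64) = (-36 - 16 + 3*16)*(-1/64) = (-36 - 16 + 48)*(-1/64) = -4*(-1/64) = 1/16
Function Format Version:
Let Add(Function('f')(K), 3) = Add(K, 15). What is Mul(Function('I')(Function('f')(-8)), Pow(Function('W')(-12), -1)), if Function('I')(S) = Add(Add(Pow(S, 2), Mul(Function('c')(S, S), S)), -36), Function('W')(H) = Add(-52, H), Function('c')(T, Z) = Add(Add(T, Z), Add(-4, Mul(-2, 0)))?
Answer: Rational(1, 16) ≈ 0.062500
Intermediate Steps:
Function('f')(K) = Add(12, K) (Function('f')(K) = Add(-3, Add(K, 15)) = Add(-3, Add(15, K)) = Add(12, K))
Function('c')(T, Z) = Add(-4, T, Z) (Function('c')(T, Z) = Add(Add(T, Z), Add(-4, 0)) = Add(Add(T, Z), -4) = Add(-4, T, Z))
Function('I')(S) = Add(-36, Pow(S, 2), Mul(S, Add(-4, Mul(2, S)))) (Function('I')(S) = Add(Add(Pow(S, 2), Mul(Add(-4, S, S), S)), -36) = Add(Add(Pow(S, 2), Mul(Add(-4, Mul(2, S)), S)), -36) = Add(Add(Pow(S, 2), Mul(S, Add(-4, Mul(2, S)))), -36) = Add(-36, Pow(S, 2), Mul(S, Add(-4, Mul(2, S)))))
Mul(Function('I')(Function('f')(-8)), Pow(Function('W')(-12), -1)) = Mul(Add(-36, Mul(-4, Add(12, -8)), Mul(3, Pow(Add(12, -8), 2))), Pow(Add(-52, -12), -1)) = Mul(Add(-36, Mul(-4, 4), Mul(3, Pow(4, 2))), Pow(-64, -1)) = Mul(Add(-36, -16, Mul(3, 16)), Rational(-1, 64)) = Mul(Add(-36, -16, 48), Rational(-1, 64)) = Mul(-4, Rational(-1, 64)) = Rational(1, 16)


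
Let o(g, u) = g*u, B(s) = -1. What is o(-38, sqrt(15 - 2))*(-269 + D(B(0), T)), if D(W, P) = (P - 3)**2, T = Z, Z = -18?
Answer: -6536*sqrt(13) ≈ -23566.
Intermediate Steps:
T = -18
D(W, P) = (-3 + P)**2
o(-38, sqrt(15 - 2))*(-269 + D(B(0), T)) = (-38*sqrt(15 - 2))*(-269 + (-3 - 18)**2) = (-38*sqrt(13))*(-269 + (-21)**2) = (-38*sqrt(13))*(-269 + 441) = -38*sqrt(13)*172 = -6536*sqrt(13)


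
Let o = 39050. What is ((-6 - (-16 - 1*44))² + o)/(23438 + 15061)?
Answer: 41966/38499 ≈ 1.0901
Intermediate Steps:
((-6 - (-16 - 1*44))² + o)/(23438 + 15061) = ((-6 - (-16 - 1*44))² + 39050)/(23438 + 15061) = ((-6 - (-16 - 44))² + 39050)/38499 = ((-6 - 1*(-60))² + 39050)*(1/38499) = ((-6 + 60)² + 39050)*(1/38499) = (54² + 39050)*(1/38499) = (2916 + 39050)*(1/38499) = 41966*(1/38499) = 41966/38499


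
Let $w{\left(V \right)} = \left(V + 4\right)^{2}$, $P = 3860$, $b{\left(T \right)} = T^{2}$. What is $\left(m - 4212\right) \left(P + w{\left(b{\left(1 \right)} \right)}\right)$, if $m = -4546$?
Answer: $-34024830$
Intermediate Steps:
$w{\left(V \right)} = \left(4 + V\right)^{2}$
$\left(m - 4212\right) \left(P + w{\left(b{\left(1 \right)} \right)}\right) = \left(-4546 - 4212\right) \left(3860 + \left(4 + 1^{2}\right)^{2}\right) = - 8758 \left(3860 + \left(4 + 1\right)^{2}\right) = - 8758 \left(3860 + 5^{2}\right) = - 8758 \left(3860 + 25\right) = \left(-8758\right) 3885 = -34024830$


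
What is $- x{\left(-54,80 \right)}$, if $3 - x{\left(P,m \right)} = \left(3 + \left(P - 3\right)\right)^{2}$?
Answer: $2913$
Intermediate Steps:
$x{\left(P,m \right)} = 3 - P^{2}$ ($x{\left(P,m \right)} = 3 - \left(3 + \left(P - 3\right)\right)^{2} = 3 - \left(3 + \left(-3 + P\right)\right)^{2} = 3 - P^{2}$)
$- x{\left(-54,80 \right)} = - (3 - \left(-54\right)^{2}) = - (3 - 2916) = \left(-1\right) \left(-2913\right) = 2913$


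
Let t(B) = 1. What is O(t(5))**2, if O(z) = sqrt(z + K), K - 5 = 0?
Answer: 6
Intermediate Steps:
K = 5 (K = 5 + 0 = 5)
O(z) = sqrt(5 + z) (O(z) = sqrt(z + 5) = sqrt(5 + z))
O(t(5))**2 = (sqrt(5 + 1))**2 = (sqrt(6))**2 = 6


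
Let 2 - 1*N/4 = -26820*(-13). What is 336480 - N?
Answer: 1731112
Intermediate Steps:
N = -1394632 (N = 8 - (-107280)*(-13) = 8 - 4*348660 = 8 - 1394640 = -1394632)
336480 - N = 336480 - 1*(-1394632) = 336480 + 1394632 = 1731112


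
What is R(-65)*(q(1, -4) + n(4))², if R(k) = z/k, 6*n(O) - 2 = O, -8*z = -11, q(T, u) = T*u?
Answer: -99/520 ≈ -0.19038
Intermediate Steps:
z = 11/8 (z = -⅛*(-11) = 11/8 ≈ 1.3750)
n(O) = ⅓ + O/6
R(k) = 11/(8*k)
R(-65)*(q(1, -4) + n(4))² = ((11/8)/(-65))*(1*(-4) + (⅓ + (⅙)*4))² = ((11/8)*(-1/65))*(-4 + (⅓ + ⅔))² = -11*(-4 + 1)²/520 = -11/520*(-3)² = -11/520*9 = -99/520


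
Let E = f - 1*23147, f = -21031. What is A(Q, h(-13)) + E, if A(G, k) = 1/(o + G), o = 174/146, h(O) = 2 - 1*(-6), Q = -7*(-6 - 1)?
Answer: -161868119/3664 ≈ -44178.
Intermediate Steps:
Q = 49 (Q = -7*(-7) = 49)
h(O) = 8 (h(O) = 2 + 6 = 8)
o = 87/73 (o = 174*(1/146) = 87/73 ≈ 1.1918)
E = -44178 (E = -21031 - 1*23147 = -21031 - 23147 = -44178)
A(G, k) = 1/(87/73 + G)
A(Q, h(-13)) + E = 73/(87 + 73*49) - 44178 = 73/(87 + 3577) - 44178 = 73/3664 - 44178 = -161868119/3664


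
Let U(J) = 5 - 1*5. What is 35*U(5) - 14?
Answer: -14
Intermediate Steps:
U(J) = 0 (U(J) = 5 - 5 = 0)
35*U(5) - 14 = 35*0 - 14 = 0 - 14 = -14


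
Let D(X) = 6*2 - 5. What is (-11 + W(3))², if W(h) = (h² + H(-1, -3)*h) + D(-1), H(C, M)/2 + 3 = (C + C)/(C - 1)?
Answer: 49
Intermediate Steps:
H(C, M) = -6 + 4*C/(-1 + C) (H(C, M) = -6 + 2*((C + C)/(C - 1)) = -6 + 2*((2*C)/(-1 + C)) = -6 + 2*(2*C/(-1 + C)) = -6 + 4*C/(-1 + C))
D(X) = 7 (D(X) = 12 - 5 = 7)
W(h) = 7 + h² - 4*h (W(h) = (h² + (2*(3 - 1*(-1))/(-1 - 1))*h) + 7 = (h² + (2*(3 + 1)/(-2))*h) + 7 = (h² + (2*(-½)*4)*h) + 7 = (h² - 4*h) + 7 = 7 + h² - 4*h)
(-11 + W(3))² = (-11 + (7 + 3² - 4*3))² = (-11 + (7 + 9 - 12))² = (-11 + 4)² = (-7)² = 49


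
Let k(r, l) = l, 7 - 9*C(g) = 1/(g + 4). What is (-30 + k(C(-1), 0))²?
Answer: 900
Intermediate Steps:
C(g) = 7/9 - 1/(9*(4 + g)) (C(g) = 7/9 - 1/(9*(g + 4)) = 7/9 - 1/(9*(4 + g)))
(-30 + k(C(-1), 0))² = (-30 + 0)² = (-30)² = 900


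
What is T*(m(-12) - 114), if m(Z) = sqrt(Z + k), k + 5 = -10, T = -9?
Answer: 1026 - 27*I*sqrt(3) ≈ 1026.0 - 46.765*I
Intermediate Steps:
k = -15 (k = -5 - 10 = -15)
m(Z) = sqrt(-15 + Z) (m(Z) = sqrt(Z - 15) = sqrt(-15 + Z))
T*(m(-12) - 114) = -9*(sqrt(-15 - 12) - 114) = -9*(sqrt(-27) - 114) = -9*(3*I*sqrt(3) - 114) = -9*(-114 + 3*I*sqrt(3)) = 1026 - 27*I*sqrt(3)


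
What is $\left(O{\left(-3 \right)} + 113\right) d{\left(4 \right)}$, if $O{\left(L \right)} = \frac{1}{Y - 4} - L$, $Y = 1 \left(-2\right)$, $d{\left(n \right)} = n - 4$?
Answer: $0$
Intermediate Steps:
$d{\left(n \right)} = -4 + n$
$Y = -2$
$O{\left(L \right)} = - \frac{1}{6} - L$ ($O{\left(L \right)} = \frac{1}{-2 - 4} - L = \frac{1}{-6} - L = - \frac{1}{6} - L$)
$\left(O{\left(-3 \right)} + 113\right) d{\left(4 \right)} = \left(\left(- \frac{1}{6} - -3\right) + 113\right) \left(-4 + 4\right) = \left(\left(- \frac{1}{6} + 3\right) + 113\right) 0 = \left(\frac{17}{6} + 113\right) 0 = \frac{695}{6} \cdot 0 = 0$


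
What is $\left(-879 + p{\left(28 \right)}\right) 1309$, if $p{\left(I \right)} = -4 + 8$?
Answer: $-1145375$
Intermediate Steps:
$p{\left(I \right)} = 4$
$\left(-879 + p{\left(28 \right)}\right) 1309 = \left(-879 + 4\right) 1309 = \left(-875\right) 1309 = -1145375$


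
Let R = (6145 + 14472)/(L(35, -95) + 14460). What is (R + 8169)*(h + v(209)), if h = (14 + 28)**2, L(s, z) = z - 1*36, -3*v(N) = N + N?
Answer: 570619738532/42987 ≈ 1.3274e+7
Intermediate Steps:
v(N) = -2*N/3 (v(N) = -(N + N)/3 = -2*N/3)
L(s, z) = -36 + z (L(s, z) = z - 36 = -36 + z)
R = 20617/14329 (R = (6145 + 14472)/((-36 - 95) + 14460) = 20617/(-131 + 14460) = 20617/14329 ≈ 1.4388)
h = 1764 (h = 42**2 = 1764)
(R + 8169)*(h + v(209)) = (20617/14329 + 8169)*(1764 - 2/3*209) = 117074218*(1764 - 418/3)/14329 = (117074218/14329)*(4874/3) = 570619738532/42987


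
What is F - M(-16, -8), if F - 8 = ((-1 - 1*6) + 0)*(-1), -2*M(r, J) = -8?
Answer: 11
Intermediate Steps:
M(r, J) = 4 (M(r, J) = -1/2*(-8) = 4)
F = 15 (F = 8 + ((-1 - 1*6) + 0)*(-1) = 8 + ((-1 - 6) + 0)*(-1) = 8 + (-7 + 0)*(-1) = 8 - 7*(-1) = 8 + 7 = 15)
F - M(-16, -8) = 15 - 1*4 = 15 - 4 = 11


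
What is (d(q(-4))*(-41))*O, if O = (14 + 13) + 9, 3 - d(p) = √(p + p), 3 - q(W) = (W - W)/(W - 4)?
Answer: -4428 + 1476*√6 ≈ -812.55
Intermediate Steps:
q(W) = 3 (q(W) = 3 - (W - W)/(W - 4) = 3 - 0/(-4 + W) = 3 - 1*0 = 3 + 0 = 3)
d(p) = 3 - √2*√p (d(p) = 3 - √(p + p) = 3 - √(2*p) = 3 - √2*√p)
O = 36 (O = 27 + 9 = 36)
(d(q(-4))*(-41))*O = ((3 - √2*√3)*(-41))*36 = ((3 - √6)*(-41))*36 = (-123 + 41*√6)*36 = -4428 + 1476*√6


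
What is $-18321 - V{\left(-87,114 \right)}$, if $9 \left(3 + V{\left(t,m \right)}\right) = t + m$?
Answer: $-18321$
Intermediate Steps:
$V{\left(t,m \right)} = -3 + \frac{m}{9} + \frac{t}{9}$ ($V{\left(t,m \right)} = -3 + \frac{t + m}{9} = -3 + \frac{m + t}{9} = -3 + \left(\frac{m}{9} + \frac{t}{9}\right) = -3 + \frac{m}{9} + \frac{t}{9}$)
$-18321 - V{\left(-87,114 \right)} = -18321 - \left(-3 + \frac{1}{9} \cdot 114 + \frac{1}{9} \left(-87\right)\right) = -18321 - \left(-3 + \frac{38}{3} - \frac{29}{3}\right) = -18321 - 0 = -18321 + 0 = -18321$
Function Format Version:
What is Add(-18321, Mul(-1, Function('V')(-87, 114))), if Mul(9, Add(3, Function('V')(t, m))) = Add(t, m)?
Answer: -18321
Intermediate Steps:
Function('V')(t, m) = Add(-3, Mul(Rational(1, 9), m), Mul(Rational(1, 9), t)) (Function('V')(t, m) = Add(-3, Mul(Rational(1, 9), Add(t, m))) = Add(-3, Mul(Rational(1, 9), Add(m, t))) = Add(-3, Add(Mul(Rational(1, 9), m), Mul(Rational(1, 9), t))) = Add(-3, Mul(Rational(1, 9), m), Mul(Rational(1, 9), t)))
Add(-18321, Mul(-1, Function('V')(-87, 114))) = Add(-18321, Mul(-1, Add(-3, Mul(Rational(1, 9), 114), Mul(Rational(1, 9), -87)))) = Add(-18321, Mul(-1, Add(-3, Rational(38, 3), Rational(-29, 3)))) = Add(-18321, Mul(-1, 0)) = Add(-18321, 0) = -18321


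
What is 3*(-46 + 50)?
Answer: 12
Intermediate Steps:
3*(-46 + 50) = 3*4 = 12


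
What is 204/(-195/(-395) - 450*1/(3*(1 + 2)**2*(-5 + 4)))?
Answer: 48348/4067 ≈ 11.888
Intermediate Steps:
204/(-195/(-395) - 450*1/(3*(1 + 2)**2*(-5 + 4))) = 204/(-195*(-1/395) - 450/(((3*(-1))*1)*3**2)) = 204/(39/79 - 450/(-3*1*9)) = 204/(39/79 - 450/((-3*9))) = 204/(39/79 - 450/(-27)) = 204/(39/79 - 450*(-1/27)) = 204/(39/79 + 50/3) = 204/(4067/237) = 204*(237/4067) = 48348/4067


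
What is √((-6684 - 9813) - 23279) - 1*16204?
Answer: -16204 + 4*I*√2486 ≈ -16204.0 + 199.44*I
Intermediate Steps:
√((-6684 - 9813) - 23279) - 1*16204 = √(-16497 - 23279) - 16204 = √(-39776) - 16204 = 4*I*√2486 - 16204 = -16204 + 4*I*√2486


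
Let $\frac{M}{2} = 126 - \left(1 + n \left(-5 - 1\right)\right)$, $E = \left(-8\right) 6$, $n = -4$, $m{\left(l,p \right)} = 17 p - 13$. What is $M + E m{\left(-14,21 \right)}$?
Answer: $-16310$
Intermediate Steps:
$m{\left(l,p \right)} = -13 + 17 p$
$E = -48$
$M = 202$ ($M = 2 \left(126 - \left(1 - 4 \left(-5 - 1\right)\right)\right) = 2 \left(126 - \left(1 - -24\right)\right) = 2 \left(126 - \left(1 + 24\right)\right) = 2 \left(126 - 25\right) = 2 \cdot 101 = 202$)
$M + E m{\left(-14,21 \right)} = 202 - 48 \left(-13 + 17 \cdot 21\right) = 202 - 48 \left(-13 + 357\right) = 202 - 16512 = -16310$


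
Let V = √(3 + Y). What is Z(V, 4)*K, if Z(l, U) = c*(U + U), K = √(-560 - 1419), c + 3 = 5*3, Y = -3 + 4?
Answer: 96*I*√1979 ≈ 4270.6*I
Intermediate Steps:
Y = 1
V = 2 (V = √(3 + 1) = √4 = 2)
c = 12 (c = -3 + 5*3 = -3 + 15 = 12)
K = I*√1979 (K = √(-1979) = I*√1979 ≈ 44.486*I)
Z(l, U) = 24*U (Z(l, U) = 12*(U + U) = 12*(2*U) = 24*U)
Z(V, 4)*K = (24*4)*(I*√1979) = 96*(I*√1979) = 96*I*√1979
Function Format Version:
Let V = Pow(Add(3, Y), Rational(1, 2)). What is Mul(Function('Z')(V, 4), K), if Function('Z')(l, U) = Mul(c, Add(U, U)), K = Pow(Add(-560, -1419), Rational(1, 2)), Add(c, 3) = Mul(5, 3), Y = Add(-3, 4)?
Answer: Mul(96, I, Pow(1979, Rational(1, 2))) ≈ Mul(4270.6, I)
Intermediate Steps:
Y = 1
V = 2 (V = Pow(Add(3, 1), Rational(1, 2)) = Pow(4, Rational(1, 2)) = 2)
c = 12 (c = Add(-3, Mul(5, 3)) = Add(-3, 15) = 12)
K = Mul(I, Pow(1979, Rational(1, 2))) (K = Pow(-1979, Rational(1, 2)) = Mul(I, Pow(1979, Rational(1, 2))) ≈ Mul(44.486, I))
Function('Z')(l, U) = Mul(24, U) (Function('Z')(l, U) = Mul(12, Add(U, U)) = Mul(12, Mul(2, U)) = Mul(24, U))
Mul(Function('Z')(V, 4), K) = Mul(Mul(24, 4), Mul(I, Pow(1979, Rational(1, 2)))) = Mul(96, Mul(I, Pow(1979, Rational(1, 2)))) = Mul(96, I, Pow(1979, Rational(1, 2)))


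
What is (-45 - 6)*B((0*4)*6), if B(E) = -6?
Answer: 306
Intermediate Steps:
(-45 - 6)*B((0*4)*6) = (-45 - 6)*(-6) = -51*(-6) = 306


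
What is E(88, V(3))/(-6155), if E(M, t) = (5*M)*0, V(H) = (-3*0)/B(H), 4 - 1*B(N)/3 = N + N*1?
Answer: 0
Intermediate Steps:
B(N) = 12 - 6*N (B(N) = 12 - 3*(N + N*1) = 12 - 3*(N + N) = 12 - 6*N)
V(H) = 0 (V(H) = (-3*0)/(12 - 6*H) = 0/(12 - 6*H) = 0)
E(M, t) = 0
E(88, V(3))/(-6155) = 0/(-6155) = 0*(-1/6155) = 0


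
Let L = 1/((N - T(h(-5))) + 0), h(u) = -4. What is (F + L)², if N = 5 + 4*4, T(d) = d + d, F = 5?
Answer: 21316/841 ≈ 25.346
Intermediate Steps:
T(d) = 2*d
N = 21 (N = 5 + 16 = 21)
L = 1/29 (L = 1/((21 - 2*(-4)) + 0) = 1/((21 - 1*(-8)) + 0) = 1/((21 + 8) + 0) = 1/(29 + 0) = 1/29 ≈ 0.034483)
(F + L)² = (5 + 1/29)² = (146/29)² = 21316/841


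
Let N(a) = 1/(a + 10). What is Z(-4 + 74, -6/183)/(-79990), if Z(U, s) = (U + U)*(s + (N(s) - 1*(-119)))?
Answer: -30911839/148333456 ≈ -0.20839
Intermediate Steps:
N(a) = 1/(10 + a)
Z(U, s) = 2*U*(119 + s + 1/(10 + s)) (Z(U, s) = (U + U)*(s + (1/(10 + s) - 1*(-119))) = (2*U)*(s + (1/(10 + s) + 119)) = (2*U)*(s + (119 + 1/(10 + s))) = (2*U)*(119 + s + 1/(10 + s)) = 2*U*(119 + s + 1/(10 + s)))
Z(-4 + 74, -6/183)/(-79990) = (2*(-4 + 74)*(1 + (10 - 6/183)*(119 - 6/183))/(10 - 6/183))/(-79990) = (2*70*(1 + (10 - 6*1/183)*(119 - 6*1/183))/(10 - 6*1/183))*(-1/79990) = (2*70*(1 + (10 - 2/61)*(119 - 2/61))/(10 - 2/61))*(-1/79990) = (2*70*(1 + (608/61)*(7257/61))/(608/61))*(-1/79990) = (2*70*(61/608)*(1 + 4412256/3721))*(-1/79990) = (2*70*(61/608)*(4415977/3721))*(-1/79990) = (154559195/9272)*(-1/79990) = -30911839/148333456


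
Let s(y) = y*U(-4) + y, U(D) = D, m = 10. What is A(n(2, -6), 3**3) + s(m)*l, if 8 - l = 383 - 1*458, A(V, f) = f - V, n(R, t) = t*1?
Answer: -2457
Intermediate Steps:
n(R, t) = t
s(y) = -3*y (s(y) = y*(-4) + y = -4*y + y = -3*y)
l = 83 (l = 8 - (383 - 1*458) = 8 - (383 - 458) = 8 - 1*(-75) = 8 + 75 = 83)
A(n(2, -6), 3**3) + s(m)*l = (3**3 - 1*(-6)) - 3*10*83 = (27 + 6) - 30*83 = 33 - 2490 = -2457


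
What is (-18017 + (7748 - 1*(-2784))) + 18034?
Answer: 10549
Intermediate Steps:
(-18017 + (7748 - 1*(-2784))) + 18034 = (-18017 + (7748 + 2784)) + 18034 = (-18017 + 10532) + 18034 = -7485 + 18034 = 10549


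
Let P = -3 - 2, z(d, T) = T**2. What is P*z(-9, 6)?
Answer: -180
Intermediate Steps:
P = -5
P*z(-9, 6) = -5*6**2 = -5*36 = -180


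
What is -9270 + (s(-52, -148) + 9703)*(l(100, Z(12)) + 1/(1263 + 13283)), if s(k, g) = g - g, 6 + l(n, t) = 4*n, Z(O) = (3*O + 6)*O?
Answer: 55474264455/14546 ≈ 3.8137e+6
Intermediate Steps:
Z(O) = O*(6 + 3*O) (Z(O) = (6 + 3*O)*O = O*(6 + 3*O))
l(n, t) = -6 + 4*n
s(k, g) = 0
-9270 + (s(-52, -148) + 9703)*(l(100, Z(12)) + 1/(1263 + 13283)) = -9270 + (0 + 9703)*((-6 + 4*100) + 1/(1263 + 13283)) = -9270 + 9703*((-6 + 400) + 1/14546) = -9270 + 9703*(394 + 1/14546) = -9270 + 9703*(5731125/14546) = -9270 + 55609105875/14546 = 55474264455/14546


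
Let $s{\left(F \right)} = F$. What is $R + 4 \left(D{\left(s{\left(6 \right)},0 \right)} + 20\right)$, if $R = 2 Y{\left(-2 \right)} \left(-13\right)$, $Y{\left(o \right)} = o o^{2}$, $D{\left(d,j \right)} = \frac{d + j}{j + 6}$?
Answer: $292$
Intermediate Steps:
$D{\left(d,j \right)} = \frac{d + j}{6 + j}$
$Y{\left(o \right)} = o^{3}$
$R = 208$ ($R = 2 \left(-2\right)^{3} \left(-13\right) = 2 \left(-8\right) \left(-13\right) = \left(-16\right) \left(-13\right) = 208$)
$R + 4 \left(D{\left(s{\left(6 \right)},0 \right)} + 20\right) = 208 + 4 \left(\frac{6 + 0}{6 + 0} + 20\right) = 208 + 4 \left(\frac{1}{6} \cdot 6 + 20\right) = 208 + 4 \left(1 + 20\right) = 208 + 4 \cdot 21 = 208 + 84 = 292$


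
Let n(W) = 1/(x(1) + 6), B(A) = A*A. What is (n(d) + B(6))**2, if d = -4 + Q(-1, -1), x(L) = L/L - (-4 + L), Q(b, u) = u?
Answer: 130321/100 ≈ 1303.2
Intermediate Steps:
x(L) = 5 - L (x(L) = 1 + (4 - L) = 5 - L)
B(A) = A**2
d = -5 (d = -4 - 1 = -5)
n(W) = 1/10 (n(W) = 1/((5 - 1*1) + 6) = 1/((5 - 1) + 6) = 1/(4 + 6) = 1/10)
(n(d) + B(6))**2 = (1/10 + 6**2)**2 = (1/10 + 36)**2 = (361/10)**2 = 130321/100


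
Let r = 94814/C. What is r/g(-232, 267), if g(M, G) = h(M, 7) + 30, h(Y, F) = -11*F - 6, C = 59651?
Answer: -94814/3161503 ≈ -0.029990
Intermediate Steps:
h(Y, F) = -6 - 11*F
g(M, G) = -53 (g(M, G) = (-6 - 11*7) + 30 = (-6 - 77) + 30 = -83 + 30 = -53)
r = 94814/59651 ≈ 1.5895
r/g(-232, 267) = (94814/59651)/(-53) = (94814/59651)*(-1/53) = -94814/3161503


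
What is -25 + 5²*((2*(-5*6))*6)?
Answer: -9025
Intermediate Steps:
-25 + 5²*((2*(-5*6))*6) = -25 + 25*((2*(-30))*6) = -25 + 25*(-60*6) = -25 + 25*(-360) = -25 - 9000 = -9025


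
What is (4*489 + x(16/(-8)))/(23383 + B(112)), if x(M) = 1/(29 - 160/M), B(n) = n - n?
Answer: 213205/2548747 ≈ 0.083651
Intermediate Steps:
B(n) = 0
(4*489 + x(16/(-8)))/(23383 + B(112)) = (4*489 + (16/(-8))/(-160 + 29*(16/(-8))))/(23383 + 0) = (1956 + (16*(-⅛))/(-160 + 29*(16*(-⅛))))/23383 = (1956 - 2/(-160 + 29*(-2)))*(1/23383) = (1956 - 2/(-160 - 58))*(1/23383) = (1956 - 2/(-218))*(1/23383) = (1956 - 2*(-1/218))*(1/23383) = (1956 + 1/109)*(1/23383) = (213205/109)*(1/23383) = 213205/2548747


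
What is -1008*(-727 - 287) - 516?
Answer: 1021596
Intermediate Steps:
-1008*(-727 - 287) - 516 = -1008*(-1014) - 516 = 1022112 - 516 = 1021596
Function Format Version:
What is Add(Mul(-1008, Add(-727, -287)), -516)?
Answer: 1021596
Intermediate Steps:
Add(Mul(-1008, Add(-727, -287)), -516) = Add(Mul(-1008, -1014), -516) = Add(1022112, -516) = 1021596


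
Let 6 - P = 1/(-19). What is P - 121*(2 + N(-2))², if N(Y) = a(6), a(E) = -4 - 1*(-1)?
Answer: -2184/19 ≈ -114.95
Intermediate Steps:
a(E) = -3 (a(E) = -4 + 1 = -3)
N(Y) = -3
P = 115/19 (P = 6 - 1/(-19) = 6 - 1*(-1/19) = 6 + 1/19 = 115/19 ≈ 6.0526)
P - 121*(2 + N(-2))² = 115/19 - 121*(2 - 3)² = 115/19 - 121*(-1)² = 115/19 - 121*1 = 115/19 - 121 = -2184/19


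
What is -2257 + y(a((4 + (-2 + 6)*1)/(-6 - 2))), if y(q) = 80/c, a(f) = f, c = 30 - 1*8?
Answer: -24787/11 ≈ -2253.4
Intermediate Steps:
c = 22 (c = 30 - 8 = 22)
y(q) = 40/11 (y(q) = 80/22 = 80*(1/22) = 40/11)
-2257 + y(a((4 + (-2 + 6)*1)/(-6 - 2))) = -2257 + 40/11 = -24787/11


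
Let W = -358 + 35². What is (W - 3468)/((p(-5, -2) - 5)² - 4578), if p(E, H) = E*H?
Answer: 2601/4553 ≈ 0.57127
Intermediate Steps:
W = 867 (W = -358 + 1225 = 867)
(W - 3468)/((p(-5, -2) - 5)² - 4578) = (867 - 3468)/((-5*(-2) - 5)² - 4578) = -2601/((10 - 5)² - 4578) = -2601/(5² - 4578) = -2601/(25 - 4578) = -2601/(-4553) = -2601*(-1/4553) = 2601/4553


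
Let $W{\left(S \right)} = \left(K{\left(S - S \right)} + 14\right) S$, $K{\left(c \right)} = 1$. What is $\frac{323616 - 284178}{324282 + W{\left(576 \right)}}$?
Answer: $\frac{6573}{55487} \approx 0.11846$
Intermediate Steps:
$W{\left(S \right)} = 15 S$ ($W{\left(S \right)} = \left(1 + 14\right) S = 15 S$)
$\frac{323616 - 284178}{324282 + W{\left(576 \right)}} = \frac{323616 - 284178}{324282 + 15 \cdot 576} = \frac{39438}{324282 + 8640} = \frac{39438}{332922} = 39438 \cdot \frac{1}{332922} = \frac{6573}{55487}$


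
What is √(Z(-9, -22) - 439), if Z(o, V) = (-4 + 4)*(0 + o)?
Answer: I*√439 ≈ 20.952*I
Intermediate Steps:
Z(o, V) = 0 (Z(o, V) = 0*o = 0)
√(Z(-9, -22) - 439) = √(0 - 439) = √(-439) = I*√439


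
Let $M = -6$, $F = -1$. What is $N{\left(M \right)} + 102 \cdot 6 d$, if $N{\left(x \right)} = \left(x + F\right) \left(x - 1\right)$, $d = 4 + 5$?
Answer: $5557$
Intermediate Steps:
$d = 9$
$N{\left(x \right)} = \left(-1 + x\right)^{2}$ ($N{\left(x \right)} = \left(x - 1\right) \left(x - 1\right) = \left(-1 + x\right) \left(-1 + x\right) = \left(-1 + x\right)^{2}$)
$N{\left(M \right)} + 102 \cdot 6 d = \left(1 + \left(-6\right)^{2} - -12\right) + 102 \cdot 6 \cdot 9 = \left(1 + 36 + 12\right) + 102 \cdot 54 = 49 + 5508 = 5557$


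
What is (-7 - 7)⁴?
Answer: 38416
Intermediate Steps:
(-7 - 7)⁴ = (-14)⁴ = 38416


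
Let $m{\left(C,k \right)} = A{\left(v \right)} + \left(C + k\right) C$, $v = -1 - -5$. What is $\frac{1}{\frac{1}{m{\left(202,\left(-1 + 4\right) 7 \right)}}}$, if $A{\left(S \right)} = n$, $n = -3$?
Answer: $45043$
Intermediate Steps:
$v = 4$ ($v = -1 + 5 = 4$)
$A{\left(S \right)} = -3$
$m{\left(C,k \right)} = -3 + C \left(C + k\right)$ ($m{\left(C,k \right)} = -3 + \left(C + k\right) C = -3 + C \left(C + k\right)$)
$\frac{1}{\frac{1}{m{\left(202,\left(-1 + 4\right) 7 \right)}}} = \frac{1}{\frac{1}{-3 + 202^{2} + 202 \left(-1 + 4\right) 7}} = \frac{1}{\frac{1}{-3 + 40804 + 202 \cdot 3 \cdot 7}} = \frac{1}{\frac{1}{-3 + 40804 + 202 \cdot 21}} = \frac{1}{\frac{1}{-3 + 40804 + 4242}} = \frac{1}{\frac{1}{45043}} = 45043$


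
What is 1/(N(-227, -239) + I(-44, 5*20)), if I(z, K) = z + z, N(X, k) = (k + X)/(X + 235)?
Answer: -4/585 ≈ -0.0068376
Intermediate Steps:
N(X, k) = (X + k)/(235 + X)
I(z, K) = 2*z
1/(N(-227, -239) + I(-44, 5*20)) = 1/((-227 - 239)/(235 - 227) + 2*(-44)) = 1/(-466/8 - 88) = 1/((1/8)*(-466) - 88) = 1/(-233/4 - 88) = 1/(-585/4) = -4/585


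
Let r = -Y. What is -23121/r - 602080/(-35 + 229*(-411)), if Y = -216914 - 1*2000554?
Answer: 222152699801/34797247012 ≈ 6.3842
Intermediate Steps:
Y = -2217468 (Y = -216914 - 2000554 = -2217468)
r = 2217468 (r = -1*(-2217468) = 2217468)
-23121/r - 602080/(-35 + 229*(-411)) = -23121/2217468 - 602080/(-35 + 229*(-411)) = -23121*1/2217468 - 602080/(-35 - 94119) = -7707/739156 - 602080/(1*(-94154)) = -7707/739156 - 602080/(-94154) = -7707/739156 - 602080*(-1/94154) = -7707/739156 + 301040/47077 = 222152699801/34797247012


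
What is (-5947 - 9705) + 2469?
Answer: -13183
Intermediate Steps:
(-5947 - 9705) + 2469 = -15652 + 2469 = -13183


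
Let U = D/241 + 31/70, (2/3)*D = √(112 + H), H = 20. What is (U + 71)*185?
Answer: 185037/14 + 555*√33/241 ≈ 13230.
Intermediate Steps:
D = 3*√33 (D = 3*√(112 + 20)/2 = 3*√132/2 = 3*(2*√33)/2 = 3*√33 ≈ 17.234)
U = 31/70 + 3*√33/241 (U = (3*√33)/241 + 31/70 = (3*√33)*(1/241) + 31*(1/70) = 3*√33/241 + 31/70 = 31/70 + 3*√33/241 ≈ 0.51437)
(U + 71)*185 = ((31/70 + 3*√33/241) + 71)*185 = (5001/70 + 3*√33/241)*185 = 185037/14 + 555*√33/241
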